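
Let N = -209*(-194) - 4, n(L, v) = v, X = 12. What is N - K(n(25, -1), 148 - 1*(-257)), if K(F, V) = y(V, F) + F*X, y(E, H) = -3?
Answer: 40557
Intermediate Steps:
K(F, V) = -3 + 12*F (K(F, V) = -3 + F*12 = -3 + 12*F)
N = 40542 (N = 40546 - 4 = 40542)
N - K(n(25, -1), 148 - 1*(-257)) = 40542 - (-3 + 12*(-1)) = 40542 - (-3 - 12) = 40542 - 1*(-15) = 40542 + 15 = 40557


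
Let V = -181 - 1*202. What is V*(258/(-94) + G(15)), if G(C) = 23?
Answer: -364616/47 ≈ -7757.8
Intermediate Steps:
V = -383 (V = -181 - 202 = -383)
V*(258/(-94) + G(15)) = -383*(258/(-94) + 23) = -383*(258*(-1/94) + 23) = -383*(-129/47 + 23) = -383*952/47 = -364616/47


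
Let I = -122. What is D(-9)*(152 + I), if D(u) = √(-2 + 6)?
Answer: 60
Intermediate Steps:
D(u) = 2 (D(u) = √4 = 2)
D(-9)*(152 + I) = 2*(152 - 122) = 2*30 = 60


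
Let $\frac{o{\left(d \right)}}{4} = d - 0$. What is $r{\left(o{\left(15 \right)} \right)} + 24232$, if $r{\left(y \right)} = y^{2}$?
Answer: $27832$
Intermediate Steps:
$o{\left(d \right)} = 4 d$ ($o{\left(d \right)} = 4 \left(d - 0\right) = 4 \left(d + 0\right) = 4 d$)
$r{\left(o{\left(15 \right)} \right)} + 24232 = \left(4 \cdot 15\right)^{2} + 24232 = 60^{2} + 24232 = 3600 + 24232 = 27832$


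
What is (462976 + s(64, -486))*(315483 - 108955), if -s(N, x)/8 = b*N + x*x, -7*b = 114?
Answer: -292909103104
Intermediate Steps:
b = -114/7 (b = -⅐*114 = -114/7 ≈ -16.286)
s(N, x) = -8*x² + 912*N/7 (s(N, x) = -8*(-114*N/7 + x*x) = -8*(-114*N/7 + x²) = -8*(x² - 114*N/7) = -8*x² + 912*N/7)
(462976 + s(64, -486))*(315483 - 108955) = (462976 + (-8*(-486)² + (912/7)*64))*(315483 - 108955) = (462976 + (-8*236196 + 58368/7))*206528 = (462976 + (-1889568 + 58368/7))*206528 = (462976 - 13168608/7)*206528 = -9927776/7*206528 = -292909103104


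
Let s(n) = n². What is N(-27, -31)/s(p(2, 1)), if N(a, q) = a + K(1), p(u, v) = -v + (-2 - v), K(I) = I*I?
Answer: -13/8 ≈ -1.6250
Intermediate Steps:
K(I) = I²
p(u, v) = -2 - 2*v
N(a, q) = 1 + a (N(a, q) = a + 1² = a + 1 = 1 + a)
N(-27, -31)/s(p(2, 1)) = (1 - 27)/((-2 - 2*1)²) = -26/(-2 - 2)² = -26/((-4)²) = -26/16 = -26*1/16 = -13/8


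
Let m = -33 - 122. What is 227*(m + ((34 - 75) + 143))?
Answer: -12031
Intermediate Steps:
m = -155
227*(m + ((34 - 75) + 143)) = 227*(-155 + ((34 - 75) + 143)) = 227*(-155 + (-41 + 143)) = 227*(-155 + 102) = 227*(-53) = -12031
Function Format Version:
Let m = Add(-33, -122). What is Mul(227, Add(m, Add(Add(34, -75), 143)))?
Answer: -12031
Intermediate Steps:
m = -155
Mul(227, Add(m, Add(Add(34, -75), 143))) = Mul(227, Add(-155, Add(Add(34, -75), 143))) = Mul(227, Add(-155, Add(-41, 143))) = Mul(227, Add(-155, 102)) = Mul(227, -53) = -12031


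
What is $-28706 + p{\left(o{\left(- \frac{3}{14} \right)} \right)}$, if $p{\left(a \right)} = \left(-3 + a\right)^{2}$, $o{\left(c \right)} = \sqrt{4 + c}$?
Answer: $-28706 + \frac{\left(42 - \sqrt{742}\right)^{2}}{196} \approx -28705.0$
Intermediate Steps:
$-28706 + p{\left(o{\left(- \frac{3}{14} \right)} \right)} = -28706 + \left(-3 + \sqrt{4 - \frac{3}{14}}\right)^{2} = -28706 + \left(-3 + \sqrt{\frac{53}{14}}\right)^{2} = -28706 + \left(-3 + \frac{\sqrt{742}}{14}\right)^{2}$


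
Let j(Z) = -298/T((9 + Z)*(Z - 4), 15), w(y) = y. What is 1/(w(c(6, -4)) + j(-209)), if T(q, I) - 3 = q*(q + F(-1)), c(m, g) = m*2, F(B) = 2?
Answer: 1814845203/21778142138 ≈ 0.083333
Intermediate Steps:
c(m, g) = 2*m
T(q, I) = 3 + q*(2 + q) (T(q, I) = 3 + q*(q + 2) = 3 + q*(2 + q))
j(Z) = -298/(3 + (-4 + Z)²*(9 + Z)² + 2*(-4 + Z)*(9 + Z)) (j(Z) = -298/(3 + ((9 + Z)*(Z - 4))² + 2*((9 + Z)*(Z - 4))) = -298/(3 + ((9 + Z)*(-4 + Z))² + 2*((9 + Z)*(-4 + Z))) = -298/(3 + ((-4 + Z)*(9 + Z))² + 2*((-4 + Z)*(9 + Z))) = -298/(3 + (-4 + Z)²*(9 + Z)² + 2*(-4 + Z)*(9 + Z)))
1/(w(c(6, -4)) + j(-209)) = 1/(2*6 - 298/(1227 + (-209)⁴ - 350*(-209) - 45*(-209)² + 10*(-209)³)) = 1/(12 - 298/(1227 + 1908029761 + 73150 - 45*43681 + 10*(-9129329))) = 1/(12 - 298/(1227 + 1908029761 + 73150 - 1965645 - 91293290)) = 1/(12 - 298/1814845203) = 1/(21778142138/1814845203) = 1814845203/21778142138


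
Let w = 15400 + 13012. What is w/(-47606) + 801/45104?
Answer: -621681221/1073610512 ≈ -0.57906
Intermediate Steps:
w = 28412
w/(-47606) + 801/45104 = 28412/(-47606) + 801/45104 = 28412*(-1/47606) + 801*(1/45104) = -14206/23803 + 801/45104 = -621681221/1073610512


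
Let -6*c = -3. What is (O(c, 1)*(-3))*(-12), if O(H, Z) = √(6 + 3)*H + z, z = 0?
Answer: 54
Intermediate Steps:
c = ½ (c = -⅙*(-3) = ½ ≈ 0.50000)
O(H, Z) = 3*H (O(H, Z) = √(6 + 3)*H + 0 = √9*H + 0 = 3*H + 0 = 3*H)
(O(c, 1)*(-3))*(-12) = ((3*(½))*(-3))*(-12) = ((3/2)*(-3))*(-12) = -9/2*(-12) = 54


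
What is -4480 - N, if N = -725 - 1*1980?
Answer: -1775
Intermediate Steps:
N = -2705 (N = -725 - 1980 = -2705)
-4480 - N = -4480 - 1*(-2705) = -4480 + 2705 = -1775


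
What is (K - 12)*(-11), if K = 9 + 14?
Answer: -121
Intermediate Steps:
K = 23
(K - 12)*(-11) = (23 - 12)*(-11) = 11*(-11) = -121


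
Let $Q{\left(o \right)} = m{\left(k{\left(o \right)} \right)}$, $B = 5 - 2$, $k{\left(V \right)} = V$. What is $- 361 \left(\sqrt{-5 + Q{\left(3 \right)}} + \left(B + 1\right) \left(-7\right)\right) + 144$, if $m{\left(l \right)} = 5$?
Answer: $10252$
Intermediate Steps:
$B = 3$
$Q{\left(o \right)} = 5$
$- 361 \left(\sqrt{-5 + Q{\left(3 \right)}} + \left(B + 1\right) \left(-7\right)\right) + 144 = - 361 \left(\sqrt{-5 + 5} + \left(3 + 1\right) \left(-7\right)\right) + 144 = - 361 \left(\sqrt{0} + 4 \left(-7\right)\right) + 144 = - 361 \left(0 - 28\right) + 144 = \left(-361\right) \left(-28\right) + 144 = 10108 + 144 = 10252$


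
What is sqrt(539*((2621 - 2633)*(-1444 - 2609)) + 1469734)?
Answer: sqrt(27684538) ≈ 5261.6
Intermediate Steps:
sqrt(539*((2621 - 2633)*(-1444 - 2609)) + 1469734) = sqrt(539*(-12*(-4053)) + 1469734) = sqrt(539*48636 + 1469734) = sqrt(26214804 + 1469734) = sqrt(27684538)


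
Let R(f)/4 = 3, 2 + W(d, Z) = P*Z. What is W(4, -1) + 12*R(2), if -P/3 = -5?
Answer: 127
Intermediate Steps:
P = 15 (P = -3*(-5) = 15)
W(d, Z) = -2 + 15*Z
R(f) = 12 (R(f) = 4*3 = 12)
W(4, -1) + 12*R(2) = (-2 + 15*(-1)) + 12*12 = (-2 - 15) + 144 = -17 + 144 = 127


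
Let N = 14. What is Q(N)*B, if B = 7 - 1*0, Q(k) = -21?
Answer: -147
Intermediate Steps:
B = 7 (B = 7 + 0 = 7)
Q(N)*B = -21*7 = -147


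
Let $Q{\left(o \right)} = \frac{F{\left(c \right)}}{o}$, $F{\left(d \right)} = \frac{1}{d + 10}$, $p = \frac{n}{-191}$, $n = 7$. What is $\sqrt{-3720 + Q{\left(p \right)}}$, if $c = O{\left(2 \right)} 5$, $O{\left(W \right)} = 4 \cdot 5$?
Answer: $\frac{i \sqrt{2205735070}}{770} \approx 60.994 i$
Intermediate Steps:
$O{\left(W \right)} = 20$
$p = - \frac{7}{191}$ ($p = \frac{7}{-191} = 7 \left(- \frac{1}{191}\right) = - \frac{7}{191} \approx -0.036649$)
$c = 100$ ($c = 20 \cdot 5 = 100$)
$F{\left(d \right)} = \frac{1}{10 + d}$
$Q{\left(o \right)} = \frac{1}{110 o}$ ($Q{\left(o \right)} = \frac{1}{\left(10 + 100\right) o} = \frac{1}{110 o}$)
$\sqrt{-3720 + Q{\left(p \right)}} = \sqrt{-3720 + \frac{1}{110 \left(- \frac{7}{191}\right)}} = \sqrt{-3720 + \frac{1}{110} \left(- \frac{191}{7}\right)} = \sqrt{-3720 - \frac{191}{770}} = \sqrt{- \frac{2864591}{770}} = \frac{i \sqrt{2205735070}}{770}$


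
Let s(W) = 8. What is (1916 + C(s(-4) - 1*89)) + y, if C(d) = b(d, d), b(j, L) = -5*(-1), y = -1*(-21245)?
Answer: 23166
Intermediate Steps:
y = 21245
b(j, L) = 5
C(d) = 5
(1916 + C(s(-4) - 1*89)) + y = (1916 + 5) + 21245 = 1921 + 21245 = 23166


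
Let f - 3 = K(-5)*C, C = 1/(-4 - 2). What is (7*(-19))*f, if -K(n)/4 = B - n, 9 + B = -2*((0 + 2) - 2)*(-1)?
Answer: -133/3 ≈ -44.333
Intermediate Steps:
C = -⅙ (C = 1/(-6) = -⅙ ≈ -0.16667)
B = -9 (B = -9 - 2*((0 + 2) - 2)*(-1) = -9 - 2*(2 - 2)*(-1) = -9 - 2*0*(-1) = -9 + 0*(-1) = -9 + 0 = -9)
K(n) = 36 + 4*n (K(n) = -4*(-9 - n) = 36 + 4*n)
f = ⅓ (f = 3 + (36 + 4*(-5))*(-⅙) = 3 + (36 - 20)*(-⅙) = 3 + 16*(-⅙) = 3 - 8/3 = ⅓ ≈ 0.33333)
(7*(-19))*f = (7*(-19))*(⅓) = -133*⅓ = -133/3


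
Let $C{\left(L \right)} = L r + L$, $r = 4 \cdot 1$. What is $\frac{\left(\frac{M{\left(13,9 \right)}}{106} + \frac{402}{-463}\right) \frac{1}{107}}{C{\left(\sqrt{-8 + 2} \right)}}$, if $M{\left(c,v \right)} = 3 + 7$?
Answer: $\frac{18991 i \sqrt{6}}{78770190} \approx 0.00059056 i$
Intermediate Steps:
$M{\left(c,v \right)} = 10$
$r = 4$
$C{\left(L \right)} = 5 L$ ($C{\left(L \right)} = L 4 + L = 4 L + L = 5 L$)
$\frac{\left(\frac{M{\left(13,9 \right)}}{106} + \frac{402}{-463}\right) \frac{1}{107}}{C{\left(\sqrt{-8 + 2} \right)}} = \frac{\left(\frac{10}{106} + \frac{402}{-463}\right) \frac{1}{107}}{5 \sqrt{-8 + 2}} = \frac{\left(10 \cdot \frac{1}{106} + 402 \left(- \frac{1}{463}\right)\right) \frac{1}{107}}{5 \sqrt{-6}} = \frac{\left(\frac{5}{53} - \frac{402}{463}\right) \frac{1}{107}}{5 i \sqrt{6}} = \frac{\left(- \frac{18991}{24539}\right) \frac{1}{107}}{5 i \sqrt{6}} = - \frac{18991 \left(- \frac{i \sqrt{6}}{30}\right)}{2625673} = \frac{18991 i \sqrt{6}}{78770190}$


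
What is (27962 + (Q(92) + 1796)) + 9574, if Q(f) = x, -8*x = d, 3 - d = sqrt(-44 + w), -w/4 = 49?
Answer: 314653/8 + I*sqrt(15)/2 ≈ 39332.0 + 1.9365*I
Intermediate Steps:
w = -196 (w = -4*49 = -196)
d = 3 - 4*I*sqrt(15) (d = 3 - sqrt(-44 - 196) = 3 - sqrt(-240) = 3 - 4*I*sqrt(15) ≈ 3.0 - 15.492*I)
x = -3/8 + I*sqrt(15)/2 (x = -(3 - 4*I*sqrt(15))/8 = -3/8 + I*sqrt(15)/2 ≈ -0.375 + 1.9365*I)
Q(f) = -3/8 + I*sqrt(15)/2
(27962 + (Q(92) + 1796)) + 9574 = (27962 + ((-3/8 + I*sqrt(15)/2) + 1796)) + 9574 = (27962 + (14365/8 + I*sqrt(15)/2)) + 9574 = (238061/8 + I*sqrt(15)/2) + 9574 = 314653/8 + I*sqrt(15)/2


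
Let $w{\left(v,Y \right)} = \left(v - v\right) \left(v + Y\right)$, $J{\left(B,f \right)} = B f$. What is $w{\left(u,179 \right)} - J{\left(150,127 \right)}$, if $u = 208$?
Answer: $-19050$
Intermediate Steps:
$w{\left(v,Y \right)} = 0$ ($w{\left(v,Y \right)} = 0 \left(Y + v\right) = 0$)
$w{\left(u,179 \right)} - J{\left(150,127 \right)} = 0 - 150 \cdot 127 = 0 - 19050 = -19050$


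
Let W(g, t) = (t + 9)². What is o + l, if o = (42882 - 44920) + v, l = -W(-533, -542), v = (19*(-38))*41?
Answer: -315729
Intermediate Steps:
W(g, t) = (9 + t)²
v = -29602 (v = -722*41 = -29602)
l = -284089 (l = -(9 - 542)² = -1*(-533)² = -1*284089 = -284089)
o = -31640 (o = (42882 - 44920) - 29602 = -2038 - 29602 = -31640)
o + l = -31640 - 284089 = -315729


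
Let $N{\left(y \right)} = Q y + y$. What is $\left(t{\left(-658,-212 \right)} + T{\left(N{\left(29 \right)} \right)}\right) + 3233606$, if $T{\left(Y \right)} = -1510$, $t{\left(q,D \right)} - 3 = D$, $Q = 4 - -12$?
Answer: $3231887$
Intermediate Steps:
$Q = 16$ ($Q = 4 + 12 = 16$)
$t{\left(q,D \right)} = 3 + D$
$N{\left(y \right)} = 17 y$ ($N{\left(y \right)} = 16 y + y = 17 y$)
$\left(t{\left(-658,-212 \right)} + T{\left(N{\left(29 \right)} \right)}\right) + 3233606 = \left(\left(3 - 212\right) - 1510\right) + 3233606 = \left(-209 - 1510\right) + 3233606 = -1719 + 3233606 = 3231887$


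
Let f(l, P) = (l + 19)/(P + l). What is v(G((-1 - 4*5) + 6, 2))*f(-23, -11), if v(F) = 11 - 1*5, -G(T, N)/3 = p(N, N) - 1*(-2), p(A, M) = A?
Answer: 12/17 ≈ 0.70588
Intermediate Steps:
G(T, N) = -6 - 3*N (G(T, N) = -3*(N - 1*(-2)) = -3*(N + 2) = -3*(2 + N) = -6 - 3*N)
v(F) = 6 (v(F) = 11 - 5 = 6)
f(l, P) = (19 + l)/(P + l)
v(G((-1 - 4*5) + 6, 2))*f(-23, -11) = 6*((19 - 23)/(-11 - 23)) = 6*(-4/(-34)) = 6*(-1/34*(-4)) = 6*(2/17) = 12/17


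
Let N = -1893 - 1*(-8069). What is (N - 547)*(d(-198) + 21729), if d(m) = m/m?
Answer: 122318170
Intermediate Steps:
d(m) = 1
N = 6176 (N = -1893 + 8069 = 6176)
(N - 547)*(d(-198) + 21729) = (6176 - 547)*(1 + 21729) = 5629*21730 = 122318170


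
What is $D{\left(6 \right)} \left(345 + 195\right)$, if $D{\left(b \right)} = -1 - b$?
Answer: $-3780$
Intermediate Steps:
$D{\left(6 \right)} \left(345 + 195\right) = \left(-1 - 6\right) \left(345 + 195\right) = \left(-1 - 6\right) 540 = \left(-7\right) 540 = -3780$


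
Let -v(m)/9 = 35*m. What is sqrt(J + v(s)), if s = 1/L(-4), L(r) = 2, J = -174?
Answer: I*sqrt(1326)/2 ≈ 18.207*I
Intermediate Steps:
s = 1/2 ≈ 0.50000
v(m) = -315*m
sqrt(J + v(s)) = sqrt(-174 - 315*1/2) = sqrt(-174 - 315/2) = sqrt(-663/2) = I*sqrt(1326)/2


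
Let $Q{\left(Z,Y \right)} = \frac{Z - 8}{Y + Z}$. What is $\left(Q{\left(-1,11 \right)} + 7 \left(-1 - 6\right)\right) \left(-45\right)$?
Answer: $\frac{4491}{2} \approx 2245.5$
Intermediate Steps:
$Q{\left(Z,Y \right)} = \frac{-8 + Z}{Y + Z}$
$\left(Q{\left(-1,11 \right)} + 7 \left(-1 - 6\right)\right) \left(-45\right) = \left(\frac{-8 - 1}{11 - 1} + 7 \left(-1 - 6\right)\right) \left(-45\right) = \left(\frac{1}{10} \left(-9\right) + 7 \left(-7\right)\right) \left(-45\right) = \left(\frac{1}{10} \left(-9\right) - 49\right) \left(-45\right) = \left(- \frac{9}{10} - 49\right) \left(-45\right) = \left(- \frac{499}{10}\right) \left(-45\right) = \frac{4491}{2}$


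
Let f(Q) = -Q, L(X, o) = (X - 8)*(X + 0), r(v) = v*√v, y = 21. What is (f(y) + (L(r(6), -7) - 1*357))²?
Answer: 40068 + 15552*√6 ≈ 78163.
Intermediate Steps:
r(v) = v^(3/2)
L(X, o) = X*(-8 + X) (L(X, o) = (-8 + X)*X = X*(-8 + X))
(f(y) + (L(r(6), -7) - 1*357))² = (-1*21 + (6^(3/2)*(-8 + 6^(3/2)) - 1*357))² = (-21 + ((6*√6)*(-8 + 6*√6) - 357))² = (-21 + (6*√6*(-8 + 6*√6) - 357))² = (-21 + (-357 + 6*√6*(-8 + 6*√6)))² = (-378 + 6*√6*(-8 + 6*√6))²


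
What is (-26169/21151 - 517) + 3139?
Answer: 4263981/1627 ≈ 2620.8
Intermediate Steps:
(-26169/21151 - 517) + 3139 = (-26169*1/21151 - 517) + 3139 = (-2013/1627 - 517) + 3139 = -843172/1627 + 3139 = 4263981/1627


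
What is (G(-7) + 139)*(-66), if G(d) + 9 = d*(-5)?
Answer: -10890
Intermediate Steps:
G(d) = -9 - 5*d (G(d) = -9 + d*(-5) = -9 - 5*d)
(G(-7) + 139)*(-66) = ((-9 - 5*(-7)) + 139)*(-66) = ((-9 + 35) + 139)*(-66) = (26 + 139)*(-66) = 165*(-66) = -10890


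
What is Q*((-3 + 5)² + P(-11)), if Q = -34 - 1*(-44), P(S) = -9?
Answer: -50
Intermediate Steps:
Q = 10 (Q = -34 + 44 = 10)
Q*((-3 + 5)² + P(-11)) = 10*((-3 + 5)² - 9) = 10*(2² - 9) = 10*(4 - 9) = 10*(-5) = -50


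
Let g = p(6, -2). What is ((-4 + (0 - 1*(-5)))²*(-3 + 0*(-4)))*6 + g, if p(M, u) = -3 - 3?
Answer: -24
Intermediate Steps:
p(M, u) = -6
g = -6
((-4 + (0 - 1*(-5)))²*(-3 + 0*(-4)))*6 + g = ((-4 + (0 - 1*(-5)))²*(-3 + 0*(-4)))*6 - 6 = ((-4 + (0 + 5))²*(-3 + 0))*6 - 6 = ((-4 + 5)²*(-3))*6 - 6 = (1²*(-3))*6 - 6 = (1*(-3))*6 - 6 = -3*6 - 6 = -18 - 6 = -24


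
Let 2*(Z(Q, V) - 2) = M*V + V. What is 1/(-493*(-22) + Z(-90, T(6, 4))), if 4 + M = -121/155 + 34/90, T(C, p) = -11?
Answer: 2790/30318137 ≈ 9.2024e-5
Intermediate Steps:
M = -6142/1395 (M = -4 + (-121/155 + 34/90) = -4 + (-121*1/155 + 34*(1/90)) = -4 + (-121/155 + 17/45) = -4 - 562/1395 = -6142/1395 ≈ -4.4029)
Z(Q, V) = 2 - 4747*V/2790 (Z(Q, V) = 2 + (-6142*V/1395 + V)/2 = 2 + (-4747*V/1395)/2 = 2 - 4747*V/2790)
1/(-493*(-22) + Z(-90, T(6, 4))) = 1/(-493*(-22) + (2 - 4747/2790*(-11))) = 1/(10846 + (2 + 52217/2790)) = 1/(10846 + 57797/2790) = 1/(30318137/2790) = 2790/30318137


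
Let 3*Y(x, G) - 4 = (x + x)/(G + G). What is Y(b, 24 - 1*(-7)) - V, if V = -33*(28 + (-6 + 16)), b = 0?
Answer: 3766/3 ≈ 1255.3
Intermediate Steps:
Y(x, G) = 4/3 + x/(3*G) (Y(x, G) = 4/3 + ((x + x)/(G + G))/3 = 4/3 + ((2*x)/((2*G)))/3 = 4/3 + ((2*x)*(1/(2*G)))/3 = 4/3 + (x/G)/3 = 4/3 + x/(3*G))
V = -1254 (V = -33*(28 + 10) = -33*38 = -1254)
Y(b, 24 - 1*(-7)) - V = (0 + 4*(24 - 1*(-7)))/(3*(24 - 1*(-7))) - 1*(-1254) = (0 + 4*(24 + 7))/(3*(24 + 7)) + 1254 = (⅓)*(0 + 4*31)/31 + 1254 = (⅓)*(1/31)*(0 + 124) + 1254 = (⅓)*(1/31)*124 + 1254 = 4/3 + 1254 = 3766/3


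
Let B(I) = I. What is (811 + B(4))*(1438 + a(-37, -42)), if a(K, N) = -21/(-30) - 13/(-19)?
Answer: 44577729/38 ≈ 1.1731e+6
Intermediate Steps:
a(K, N) = 263/190 (a(K, N) = -21*(-1/30) - 13*(-1/19) = 7/10 + 13/19 = 263/190)
(811 + B(4))*(1438 + a(-37, -42)) = (811 + 4)*(1438 + 263/190) = 815*(273483/190) = 44577729/38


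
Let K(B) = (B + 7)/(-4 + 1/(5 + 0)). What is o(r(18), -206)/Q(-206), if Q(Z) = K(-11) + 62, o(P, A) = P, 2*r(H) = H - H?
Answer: 0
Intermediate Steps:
r(H) = 0 (r(H) = (H - H)/2 = (1/2)*0 = 0)
K(B) = -35/19 - 5*B/19 (K(B) = (7 + B)/(-4 + 1/5) = (7 + B)/(-19/5) = (7 + B)*(-5/19) = -35/19 - 5*B/19)
Q(Z) = 1198/19 (Q(Z) = (-35/19 - 5/19*(-11)) + 62 = (-35/19 + 55/19) + 62 = 20/19 + 62 = 1198/19)
o(r(18), -206)/Q(-206) = 0/(1198/19) = 0*(19/1198) = 0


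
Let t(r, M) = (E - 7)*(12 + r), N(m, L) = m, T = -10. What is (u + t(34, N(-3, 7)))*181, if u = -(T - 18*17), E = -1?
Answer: -9412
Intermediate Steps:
t(r, M) = -96 - 8*r (t(r, M) = (-1 - 7)*(12 + r) = -8*(12 + r) = -96 - 8*r)
u = 316 (u = -(-10 - 18*17) = -(-10 - 306) = -1*(-316) = 316)
(u + t(34, N(-3, 7)))*181 = (316 + (-96 - 8*34))*181 = (316 + (-96 - 272))*181 = (316 - 368)*181 = -52*181 = -9412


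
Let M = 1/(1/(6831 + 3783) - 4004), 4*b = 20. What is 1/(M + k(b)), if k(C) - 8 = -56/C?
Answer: -8499691/27201134 ≈ -0.31248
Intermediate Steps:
b = 5 (b = (1/4)*20 = 5)
k(C) = 8 - 56/C
M = -10614/42498455 (M = 1/(1/10614 - 4004) = 1/(-42498455/10614) = -10614/42498455 ≈ -0.00024975)
1/(M + k(b)) = 1/(-10614/42498455 + (8 - 56/5)) = 1/(-10614/42498455 - 16/5) = 1/(-27201134/8499691) = -8499691/27201134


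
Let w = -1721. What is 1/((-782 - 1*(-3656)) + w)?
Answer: 1/1153 ≈ 0.00086730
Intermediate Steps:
1/((-782 - 1*(-3656)) + w) = 1/((-782 - 1*(-3656)) - 1721) = 1/((-782 + 3656) - 1721) = 1/(2874 - 1721) = 1/1153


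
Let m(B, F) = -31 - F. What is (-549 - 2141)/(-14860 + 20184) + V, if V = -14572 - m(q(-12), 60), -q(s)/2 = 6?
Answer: -38549767/2662 ≈ -14482.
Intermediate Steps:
q(s) = -12 (q(s) = -2*6 = -12)
V = -14481 (V = -14572 - (-31 - 1*60) = -14572 - (-31 - 60) = -14572 - 1*(-91) = -14572 + 91 = -14481)
(-549 - 2141)/(-14860 + 20184) + V = (-549 - 2141)/(-14860 + 20184) - 14481 = -2690/5324 - 14481 = -2690*1/5324 - 14481 = -1345/2662 - 14481 = -38549767/2662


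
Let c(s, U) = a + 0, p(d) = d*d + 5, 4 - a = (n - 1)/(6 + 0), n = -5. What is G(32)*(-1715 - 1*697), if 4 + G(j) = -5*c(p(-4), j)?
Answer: 69948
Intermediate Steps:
a = 5 (a = 4 - (-5 - 1)/(6 + 0) = 4 - (-6)/6 = 4 - 1*(-1) = 4 + 1 = 5)
p(d) = 5 + d**2 (p(d) = d**2 + 5 = 5 + d**2)
c(s, U) = 5 (c(s, U) = 5 + 0 = 5)
G(j) = -29 (G(j) = -4 - 5*5 = -4 - 25 = -29)
G(32)*(-1715 - 1*697) = -29*(-1715 - 1*697) = -29*(-1715 - 697) = -29*(-2412) = 69948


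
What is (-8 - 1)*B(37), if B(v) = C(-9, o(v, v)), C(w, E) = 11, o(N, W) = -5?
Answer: -99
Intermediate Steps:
B(v) = 11
(-8 - 1)*B(37) = (-8 - 1)*11 = -9*11 = -99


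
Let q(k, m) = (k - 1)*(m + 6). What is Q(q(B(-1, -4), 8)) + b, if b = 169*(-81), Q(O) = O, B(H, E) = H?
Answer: -13717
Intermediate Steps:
q(k, m) = (-1 + k)*(6 + m)
b = -13689
Q(q(B(-1, -4), 8)) + b = (-6 - 1*8 + 6*(-1) - 1*8) - 13689 = (-6 - 8 - 6 - 8) - 13689 = -28 - 13689 = -13717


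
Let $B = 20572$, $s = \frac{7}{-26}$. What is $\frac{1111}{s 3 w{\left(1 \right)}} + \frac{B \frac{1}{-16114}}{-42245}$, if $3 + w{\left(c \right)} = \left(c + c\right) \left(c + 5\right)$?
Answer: $- \frac{1404552441848}{9189935055} \approx -152.84$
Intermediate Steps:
$s = - \frac{7}{26}$ ($s = 7 \left(- \frac{1}{26}\right) = - \frac{7}{26} \approx -0.26923$)
$w{\left(c \right)} = -3 + 2 c \left(5 + c\right)$ ($w{\left(c \right)} = -3 + \left(c + c\right) \left(c + 5\right) = -3 + 2 c \left(5 + c\right)$)
$\frac{1111}{s 3 w{\left(1 \right)}} + \frac{B \frac{1}{-16114}}{-42245} = \frac{1111}{\left(- \frac{7}{26}\right) 3 \left(-3 + 2 \cdot 1^{2} + 10 \cdot 1\right)} + \frac{20572 \frac{1}{-16114}}{-42245} = \frac{1111}{\left(- \frac{21}{26}\right) \left(-3 + 2 \cdot 1 + 10\right)} + 20572 \left(- \frac{1}{16114}\right) \left(- \frac{1}{42245}\right) = \frac{1111}{\left(- \frac{21}{26}\right) \left(-3 + 2 + 10\right)} - - \frac{10286}{340367965} = \frac{1111}{\left(- \frac{21}{26}\right) 9} + \frac{10286}{340367965} = \frac{1111}{- \frac{189}{26}} + \frac{10286}{340367965} = 1111 \left(- \frac{26}{189}\right) + \frac{10286}{340367965} = - \frac{28886}{189} + \frac{10286}{340367965} = - \frac{1404552441848}{9189935055}$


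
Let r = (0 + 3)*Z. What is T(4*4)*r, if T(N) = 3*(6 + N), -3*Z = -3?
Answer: 198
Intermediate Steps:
Z = 1 (Z = -1/3*(-3) = 1)
T(N) = 18 + 3*N
r = 3 (r = (0 + 3)*1 = 3*1 = 3)
T(4*4)*r = (18 + 3*(4*4))*3 = (18 + 3*16)*3 = (18 + 48)*3 = 66*3 = 198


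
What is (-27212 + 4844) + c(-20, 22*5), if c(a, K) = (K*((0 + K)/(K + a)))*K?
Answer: -68212/9 ≈ -7579.1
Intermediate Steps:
c(a, K) = K³/(K + a) (c(a, K) = (K*(K/(K + a)))*K = (K²/(K + a))*K = K³/(K + a))
(-27212 + 4844) + c(-20, 22*5) = (-27212 + 4844) + (22*5)³/(22*5 - 20) = -22368 + 110³/(110 - 20) = -22368 + 1331000/90 = -22368 + 1331000*(1/90) = -22368 + 133100/9 = -68212/9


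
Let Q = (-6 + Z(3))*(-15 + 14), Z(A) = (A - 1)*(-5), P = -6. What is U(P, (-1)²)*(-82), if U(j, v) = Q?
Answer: -1312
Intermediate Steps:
Z(A) = 5 - 5*A (Z(A) = (-1 + A)*(-5) = 5 - 5*A)
Q = 16 (Q = (-6 + (5 - 5*3))*(-15 + 14) = (-6 + (5 - 15))*(-1) = (-6 - 10)*(-1) = -16*(-1) = 16)
U(j, v) = 16
U(P, (-1)²)*(-82) = 16*(-82) = -1312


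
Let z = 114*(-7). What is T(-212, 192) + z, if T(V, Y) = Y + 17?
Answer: -589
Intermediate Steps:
T(V, Y) = 17 + Y
z = -798
T(-212, 192) + z = (17 + 192) - 798 = 209 - 798 = -589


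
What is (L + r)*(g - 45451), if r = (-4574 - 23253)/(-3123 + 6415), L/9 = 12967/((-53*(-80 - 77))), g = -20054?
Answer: -9998539678545/27392732 ≈ -3.6501e+5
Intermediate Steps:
L = 116703/8321 (L = 9*(12967/((-53*(-80 - 77)))) = 9*(12967/((-53*(-157)))) = 9*(12967/8321) = 116703/8321 ≈ 14.025)
r = -27827/3292 ≈ -8.4529
(L + r)*(g - 45451) = (116703/8321 - 27827/3292)*(-20054 - 45451) = (152637809/27392732)*(-65505) = -9998539678545/27392732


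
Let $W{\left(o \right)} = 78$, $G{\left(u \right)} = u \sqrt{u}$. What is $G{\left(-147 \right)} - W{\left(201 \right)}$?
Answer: $-78 - 1029 i \sqrt{3} \approx -78.0 - 1782.3 i$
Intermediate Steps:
$G{\left(u \right)} = u^{\frac{3}{2}}$
$G{\left(-147 \right)} - W{\left(201 \right)} = \left(-147\right)^{\frac{3}{2}} - 78 = - 1029 i \sqrt{3} - 78 = -78 - 1029 i \sqrt{3}$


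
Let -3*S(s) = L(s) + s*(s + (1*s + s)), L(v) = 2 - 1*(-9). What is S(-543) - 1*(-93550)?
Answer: -603908/3 ≈ -2.0130e+5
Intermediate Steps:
L(v) = 11 (L(v) = 2 + 9 = 11)
S(s) = -11/3 - s**2 (S(s) = -(11 + s*(s + (1*s + s)))/3 = -(11 + s*(s + (s + s)))/3 = -(11 + s*(s + 2*s))/3 = -(11 + s*(3*s))/3 = -(11 + 3*s**2)/3 = -11/3 - s**2)
S(-543) - 1*(-93550) = (-11/3 - 1*(-543)**2) - 1*(-93550) = (-11/3 - 1*294849) + 93550 = (-11/3 - 294849) + 93550 = -884558/3 + 93550 = -603908/3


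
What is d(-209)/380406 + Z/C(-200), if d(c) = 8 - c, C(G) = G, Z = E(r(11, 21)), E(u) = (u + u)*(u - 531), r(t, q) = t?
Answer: 108797201/1902030 ≈ 57.201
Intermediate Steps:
E(u) = 2*u*(-531 + u) (E(u) = (2*u)*(-531 + u) = 2*u*(-531 + u))
Z = -11440 (Z = 2*11*(-531 + 11) = 2*11*(-520) = -11440)
d(-209)/380406 + Z/C(-200) = (8 - 1*(-209))/380406 - 11440/(-200) = (8 + 209)*(1/380406) - 11440*(-1/200) = 217*(1/380406) + 286/5 = 217/380406 + 286/5 = 108797201/1902030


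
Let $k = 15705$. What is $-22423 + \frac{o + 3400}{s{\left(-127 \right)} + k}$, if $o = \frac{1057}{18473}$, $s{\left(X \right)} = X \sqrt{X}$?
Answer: $- \frac{14716235018473721}{656307181712} + \frac{1139539377 i \sqrt{127}}{656307181712} \approx -22423.0 + 0.019567 i$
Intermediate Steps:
$s{\left(X \right)} = X^{\frac{3}{2}}$
$o = \frac{151}{2639}$ ($o = 1057 \cdot \frac{1}{18473} = \frac{151}{2639} \approx 0.057219$)
$-22423 + \frac{o + 3400}{s{\left(-127 \right)} + k} = -22423 + \frac{\frac{151}{2639} + 3400}{\left(-127\right)^{\frac{3}{2}} + 15705} = -22423 + \frac{8972751}{2639 \left(- 127 i \sqrt{127} + 15705\right)} = -22423 + \frac{8972751}{2639 \left(15705 - 127 i \sqrt{127}\right)}$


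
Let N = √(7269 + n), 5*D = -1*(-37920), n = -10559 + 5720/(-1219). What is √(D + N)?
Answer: √(11269528224 + 1219*I*√4895784370)/1219 ≈ 87.087 + 0.32955*I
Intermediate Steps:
n = -12877141/1219 (n = -10559 + 5720*(-1/1219) = -10559 - 5720/1219 = -12877141/1219 ≈ -10564.)
D = 7584 (D = (-1*(-37920))/5 = (⅕)*37920 = 7584)
N = I*√4895784370/1219 (N = √(7269 - 12877141/1219) = √(-4016230/1219) = I*√4895784370/1219 ≈ 57.399*I)
√(D + N) = √(7584 + I*√4895784370/1219)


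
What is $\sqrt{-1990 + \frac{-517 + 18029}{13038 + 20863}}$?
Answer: $\frac{3 i \sqrt{254052127742}}{33901} \approx 44.604 i$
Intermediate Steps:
$\sqrt{-1990 + \frac{-517 + 18029}{13038 + 20863}} = \sqrt{-1990 + \frac{17512}{33901}} = \sqrt{- \frac{67445478}{33901}} = \frac{3 i \sqrt{254052127742}}{33901}$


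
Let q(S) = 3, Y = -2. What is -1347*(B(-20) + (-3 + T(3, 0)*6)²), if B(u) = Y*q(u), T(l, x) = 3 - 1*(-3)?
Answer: -1458801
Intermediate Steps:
T(l, x) = 6 (T(l, x) = 3 + 3 = 6)
B(u) = -6 (B(u) = -2*3 = -6)
-1347*(B(-20) + (-3 + T(3, 0)*6)²) = -1347*(-6 + (-3 + 6*6)²) = -1347*(-6 + (-3 + 36)²) = -1347*(-6 + 33²) = -1347*(-6 + 1089) = -1347*1083 = -1458801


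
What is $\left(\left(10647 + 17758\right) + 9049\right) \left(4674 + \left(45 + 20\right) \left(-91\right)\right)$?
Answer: $-46480414$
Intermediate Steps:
$\left(\left(10647 + 17758\right) + 9049\right) \left(4674 + \left(45 + 20\right) \left(-91\right)\right) = \left(28405 + 9049\right) \left(4674 + 65 \left(-91\right)\right) = 37454 \left(4674 - 5915\right) = 37454 \left(-1241\right) = -46480414$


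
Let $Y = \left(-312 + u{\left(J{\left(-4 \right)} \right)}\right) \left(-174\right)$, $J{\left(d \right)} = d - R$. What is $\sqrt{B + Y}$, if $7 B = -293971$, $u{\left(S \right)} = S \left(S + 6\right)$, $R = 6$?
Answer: $\frac{5 \sqrt{10451}}{7} \approx 73.021$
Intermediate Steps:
$J{\left(d \right)} = -6 + d$ ($J{\left(d \right)} = d - 6 = -6 + d$)
$u{\left(S \right)} = S \left(6 + S\right)$
$B = - \frac{293971}{7}$ ($B = \frac{1}{7} \left(-293971\right) = - \frac{293971}{7} \approx -41996.0$)
$Y = 47328$ ($Y = \left(-312 + \left(-6 - 4\right) \left(6 - 10\right)\right) \left(-174\right) = \left(-312 - 10 \left(6 - 10\right)\right) \left(-174\right) = \left(-312 - -40\right) \left(-174\right) = \left(-312 + 40\right) \left(-174\right) = \left(-272\right) \left(-174\right) = 47328$)
$\sqrt{B + Y} = \sqrt{- \frac{293971}{7} + 47328} = \sqrt{\frac{37325}{7}} = \frac{5 \sqrt{10451}}{7}$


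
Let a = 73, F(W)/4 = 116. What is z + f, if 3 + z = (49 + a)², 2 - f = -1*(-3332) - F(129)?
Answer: 12015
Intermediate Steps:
F(W) = 464 (F(W) = 4*116 = 464)
f = -2866 (f = 2 - (-1*(-3332) - 1*464) = 2 - (3332 - 464) = 2 - 1*2868 = 2 - 2868 = -2866)
z = 14881 (z = -3 + (49 + 73)² = -3 + 122² = -3 + 14884 = 14881)
z + f = 14881 - 2866 = 12015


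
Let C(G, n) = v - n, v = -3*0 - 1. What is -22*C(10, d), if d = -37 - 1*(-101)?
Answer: 1430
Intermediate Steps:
v = -1 (v = 0 - 1 = -1)
d = 64 (d = -37 + 101 = 64)
C(G, n) = -1 - n
-22*C(10, d) = -22*(-1 - 1*64) = -22*(-1 - 64) = -22*(-65) = 1430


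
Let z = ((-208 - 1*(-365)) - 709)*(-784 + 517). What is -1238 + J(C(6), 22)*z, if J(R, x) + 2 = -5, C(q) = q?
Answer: -1032926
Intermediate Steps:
J(R, x) = -7 (J(R, x) = -2 - 5 = -7)
z = 147384 (z = ((-208 + 365) - 709)*(-267) = (157 - 709)*(-267) = -552*(-267) = 147384)
-1238 + J(C(6), 22)*z = -1238 - 7*147384 = -1238 - 1031688 = -1032926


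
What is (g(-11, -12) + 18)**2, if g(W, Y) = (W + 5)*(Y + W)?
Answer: 24336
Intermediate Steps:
g(W, Y) = (5 + W)*(W + Y)
(g(-11, -12) + 18)**2 = (((-11)**2 + 5*(-11) + 5*(-12) - 11*(-12)) + 18)**2 = ((121 - 55 - 60 + 132) + 18)**2 = (138 + 18)**2 = 156**2 = 24336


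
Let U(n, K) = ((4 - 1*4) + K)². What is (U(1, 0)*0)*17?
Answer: 0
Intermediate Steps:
U(n, K) = K² (U(n, K) = ((4 - 4) + K)² = (0 + K)² = K²)
(U(1, 0)*0)*17 = (0²*0)*17 = (0*0)*17 = 0*17 = 0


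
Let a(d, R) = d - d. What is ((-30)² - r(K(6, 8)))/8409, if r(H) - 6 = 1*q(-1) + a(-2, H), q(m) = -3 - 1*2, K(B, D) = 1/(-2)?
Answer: 899/8409 ≈ 0.10691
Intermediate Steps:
K(B, D) = -½
a(d, R) = 0
q(m) = -5 (q(m) = -3 - 2 = -5)
r(H) = 1 (r(H) = 6 + (1*(-5) + 0) = 6 + (-5 + 0) = 6 - 5 = 1)
((-30)² - r(K(6, 8)))/8409 = ((-30)² - 1*1)/8409 = (900 - 1)*(1/8409) = 899*(1/8409) = 899/8409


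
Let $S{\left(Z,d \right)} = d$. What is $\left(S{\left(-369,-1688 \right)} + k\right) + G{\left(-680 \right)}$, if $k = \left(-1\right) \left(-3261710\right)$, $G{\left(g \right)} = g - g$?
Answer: $3260022$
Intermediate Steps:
$G{\left(g \right)} = 0$
$k = 3261710$
$\left(S{\left(-369,-1688 \right)} + k\right) + G{\left(-680 \right)} = \left(-1688 + 3261710\right) + 0 = 3260022 + 0 = 3260022$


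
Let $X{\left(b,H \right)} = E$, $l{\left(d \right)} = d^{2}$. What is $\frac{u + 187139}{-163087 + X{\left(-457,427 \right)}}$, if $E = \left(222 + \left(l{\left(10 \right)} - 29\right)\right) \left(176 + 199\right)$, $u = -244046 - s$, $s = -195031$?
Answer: $- \frac{34531}{13303} \approx -2.5957$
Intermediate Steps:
$u = -49015$ ($u = -244046 - -195031 = -244046 + 195031 = -49015$)
$E = 109875$ ($E = \left(222 - \left(29 - 10^{2}\right)\right) \left(176 + 199\right) = \left(222 + \left(100 - 29\right)\right) 375 = \left(222 + 71\right) 375 = 293 \cdot 375 = 109875$)
$X{\left(b,H \right)} = 109875$
$\frac{u + 187139}{-163087 + X{\left(-457,427 \right)}} = \frac{-49015 + 187139}{-163087 + 109875} = \frac{138124}{-53212} = 138124 \left(- \frac{1}{53212}\right) = - \frac{34531}{13303}$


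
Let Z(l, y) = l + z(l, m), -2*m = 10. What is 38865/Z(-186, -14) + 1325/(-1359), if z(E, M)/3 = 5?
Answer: -5893790/25821 ≈ -228.26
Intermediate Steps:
m = -5 (m = -½*10 = -5)
z(E, M) = 15 (z(E, M) = 3*5 = 15)
Z(l, y) = 15 + l (Z(l, y) = l + 15 = 15 + l)
38865/Z(-186, -14) + 1325/(-1359) = 38865/(15 - 186) + 1325/(-1359) = 38865/(-171) + 1325*(-1/1359) = 38865*(-1/171) - 1325/1359 = -12955/57 - 1325/1359 = -5893790/25821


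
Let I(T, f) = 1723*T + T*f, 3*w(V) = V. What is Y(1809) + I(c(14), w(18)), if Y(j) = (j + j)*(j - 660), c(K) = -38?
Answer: 4091380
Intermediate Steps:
w(V) = V/3
Y(j) = 2*j*(-660 + j) (Y(j) = (2*j)*(-660 + j) = 2*j*(-660 + j))
Y(1809) + I(c(14), w(18)) = 2*1809*(-660 + 1809) - 38*(1723 + (⅓)*18) = 2*1809*1149 - 38*(1723 + 6) = 4157082 - 38*1729 = 4157082 - 65702 = 4091380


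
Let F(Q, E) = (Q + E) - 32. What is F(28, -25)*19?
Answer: -551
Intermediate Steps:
F(Q, E) = -32 + E + Q (F(Q, E) = (E + Q) - 32 = -32 + E + Q)
F(28, -25)*19 = (-32 - 25 + 28)*19 = -29*19 = -551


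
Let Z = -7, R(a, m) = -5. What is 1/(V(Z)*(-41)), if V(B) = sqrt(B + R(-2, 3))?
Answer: I*sqrt(3)/246 ≈ 0.0070409*I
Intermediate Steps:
V(B) = sqrt(-5 + B) (V(B) = sqrt(B - 5) = sqrt(-5 + B))
1/(V(Z)*(-41)) = 1/(sqrt(-5 - 7)*(-41)) = 1/(sqrt(-12)*(-41)) = 1/((2*I*sqrt(3))*(-41)) = 1/(-82*I*sqrt(3)) = I*sqrt(3)/246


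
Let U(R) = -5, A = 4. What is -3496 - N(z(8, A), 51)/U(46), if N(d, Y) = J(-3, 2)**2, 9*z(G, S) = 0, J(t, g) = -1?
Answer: -17479/5 ≈ -3495.8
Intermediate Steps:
z(G, S) = 0 (z(G, S) = (1/9)*0 = 0)
N(d, Y) = 1 (N(d, Y) = (-1)**2 = 1)
-3496 - N(z(8, A), 51)/U(46) = -3496 - 1/(-5) = -3496 - (-1)/5 = -3496 - 1*(-1/5) = -3496 + 1/5 = -17479/5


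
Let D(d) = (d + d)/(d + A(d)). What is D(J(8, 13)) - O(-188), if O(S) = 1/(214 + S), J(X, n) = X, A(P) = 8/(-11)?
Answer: 281/130 ≈ 2.1615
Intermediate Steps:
A(P) = -8/11 (A(P) = 8*(-1/11) = -8/11)
D(d) = 2*d/(-8/11 + d) (D(d) = (d + d)/(d - 8/11) = (2*d)/(-8/11 + d) = 2*d/(-8/11 + d))
D(J(8, 13)) - O(-188) = 22*8/(-8 + 11*8) - 1/(214 - 188) = 22*8/(-8 + 88) - 1/26 = 22*8/80 - 1*1/26 = 22*8*(1/80) - 1/26 = 11/5 - 1/26 = 281/130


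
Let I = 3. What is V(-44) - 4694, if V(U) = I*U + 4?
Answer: -4822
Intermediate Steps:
V(U) = 4 + 3*U (V(U) = 3*U + 4 = 4 + 3*U)
V(-44) - 4694 = (4 + 3*(-44)) - 4694 = (4 - 132) - 4694 = -128 - 4694 = -4822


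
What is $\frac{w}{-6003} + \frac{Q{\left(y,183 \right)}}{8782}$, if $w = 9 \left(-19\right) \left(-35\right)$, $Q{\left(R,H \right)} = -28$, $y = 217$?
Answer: $- \frac{2929353}{2928797} \approx -1.0002$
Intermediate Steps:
$w = 5985$ ($w = \left(-171\right) \left(-35\right) = 5985$)
$\frac{w}{-6003} + \frac{Q{\left(y,183 \right)}}{8782} = \frac{5985}{-6003} - \frac{28}{8782} = 5985 \left(- \frac{1}{6003}\right) - \frac{14}{4391} = - \frac{665}{667} - \frac{14}{4391} = - \frac{2929353}{2928797}$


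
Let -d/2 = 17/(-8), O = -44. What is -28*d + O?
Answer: -163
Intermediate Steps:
d = 17/4 (d = -34/(-8) = -34*(-1)/8 = -2*(-17/8) = 17/4 ≈ 4.2500)
-28*d + O = -28*17/4 - 44 = -119 - 44 = -163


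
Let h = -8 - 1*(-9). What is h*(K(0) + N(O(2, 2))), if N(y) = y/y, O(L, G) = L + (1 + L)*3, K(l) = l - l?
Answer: 1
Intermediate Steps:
K(l) = 0
O(L, G) = 3 + 4*L (O(L, G) = L + (3 + 3*L) = 3 + 4*L)
N(y) = 1
h = 1 (h = -8 + 9 = 1)
h*(K(0) + N(O(2, 2))) = 1*(0 + 1) = 1*1 = 1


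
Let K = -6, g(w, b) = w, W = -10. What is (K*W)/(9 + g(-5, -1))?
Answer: 15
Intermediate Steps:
(K*W)/(9 + g(-5, -1)) = (-6*(-10))/(9 - 5) = 60/4 = 60*(¼) = 15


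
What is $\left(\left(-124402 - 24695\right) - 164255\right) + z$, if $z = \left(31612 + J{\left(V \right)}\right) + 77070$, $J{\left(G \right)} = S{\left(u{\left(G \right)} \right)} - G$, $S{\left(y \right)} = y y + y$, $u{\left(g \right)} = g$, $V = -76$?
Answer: $-198894$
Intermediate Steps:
$S{\left(y \right)} = y + y^{2}$ ($S{\left(y \right)} = y^{2} + y = y + y^{2}$)
$J{\left(G \right)} = - G + G \left(1 + G\right)$ ($J{\left(G \right)} = G \left(1 + G\right) - G = - G + G \left(1 + G\right)$)
$z = 114458$ ($z = \left(31612 + \left(-76\right)^{2}\right) + 77070 = \left(31612 + 5776\right) + 77070 = 37388 + 77070 = 114458$)
$\left(\left(-124402 - 24695\right) - 164255\right) + z = \left(\left(-124402 - 24695\right) - 164255\right) + 114458 = \left(-149097 - 164255\right) + 114458 = -313352 + 114458 = -198894$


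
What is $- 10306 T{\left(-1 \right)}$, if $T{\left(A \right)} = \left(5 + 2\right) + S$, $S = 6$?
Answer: $-133978$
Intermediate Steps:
$T{\left(A \right)} = 13$ ($T{\left(A \right)} = \left(5 + 2\right) + 6 = 7 + 6 = 13$)
$- 10306 T{\left(-1 \right)} = \left(-10306\right) 13 = -133978$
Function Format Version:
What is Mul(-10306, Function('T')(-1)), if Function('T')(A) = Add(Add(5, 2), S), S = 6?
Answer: -133978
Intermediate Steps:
Function('T')(A) = 13 (Function('T')(A) = Add(Add(5, 2), 6) = Add(7, 6) = 13)
Mul(-10306, Function('T')(-1)) = Mul(-10306, 13) = -133978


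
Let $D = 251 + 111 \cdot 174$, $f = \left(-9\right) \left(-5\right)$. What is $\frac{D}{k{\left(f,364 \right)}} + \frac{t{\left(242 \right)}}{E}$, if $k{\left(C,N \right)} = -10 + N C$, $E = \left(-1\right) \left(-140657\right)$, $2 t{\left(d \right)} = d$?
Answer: $\frac{50071545}{41864638} \approx 1.196$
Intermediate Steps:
$t{\left(d \right)} = \frac{d}{2}$
$f = 45$
$E = 140657$
$k{\left(C,N \right)} = -10 + C N$
$D = 19565$ ($D = 251 + 19314 = 19565$)
$\frac{D}{k{\left(f,364 \right)}} + \frac{t{\left(242 \right)}}{E} = \frac{19565}{-10 + 45 \cdot 364} + \frac{\frac{1}{2} \cdot 242}{140657} = \frac{19565}{-10 + 16380} + 121 \cdot \frac{1}{140657} = \frac{19565}{16370} + \frac{11}{12787} = 19565 \cdot \frac{1}{16370} + \frac{11}{12787} = \frac{3913}{3274} + \frac{11}{12787} = \frac{50071545}{41864638}$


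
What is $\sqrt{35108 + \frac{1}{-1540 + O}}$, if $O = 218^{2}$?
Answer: $\frac{\sqrt{4639803628602}}{11496} \approx 187.37$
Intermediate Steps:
$O = 47524$
$\sqrt{35108 + \frac{1}{-1540 + O}} = \sqrt{35108 + \frac{1}{-1540 + 47524}} = \sqrt{35108 + \frac{1}{45984}} = \sqrt{\frac{1614406273}{45984}} = \frac{\sqrt{4639803628602}}{11496}$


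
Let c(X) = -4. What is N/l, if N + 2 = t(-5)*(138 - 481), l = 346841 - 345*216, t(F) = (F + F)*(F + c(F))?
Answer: -30872/272321 ≈ -0.11337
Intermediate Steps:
t(F) = 2*F*(-4 + F) (t(F) = (F + F)*(F - 4) = (2*F)*(-4 + F) = 2*F*(-4 + F))
l = 272321 (l = 346841 - 74520 = 272321)
N = -30872 (N = -2 + (2*(-5)*(-4 - 5))*(138 - 481) = -2 + (2*(-5)*(-9))*(-343) = -2 + 90*(-343) = -2 - 30870 = -30872)
N/l = -30872/272321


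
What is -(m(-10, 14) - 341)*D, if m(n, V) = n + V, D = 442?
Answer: 148954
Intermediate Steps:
m(n, V) = V + n
-(m(-10, 14) - 341)*D = -((14 - 10) - 341)*442 = -(4 - 341)*442 = -(-337)*442 = -1*(-148954) = 148954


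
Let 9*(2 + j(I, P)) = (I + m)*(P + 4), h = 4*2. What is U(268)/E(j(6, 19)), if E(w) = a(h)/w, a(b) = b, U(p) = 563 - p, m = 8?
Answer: 11210/9 ≈ 1245.6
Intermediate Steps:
h = 8
j(I, P) = -2 + (4 + P)*(8 + I)/9 (j(I, P) = -2 + ((I + 8)*(P + 4))/9 = -2 + ((8 + I)*(4 + P))/9 = -2 + ((4 + P)*(8 + I))/9 = -2 + (4 + P)*(8 + I)/9)
E(w) = 8/w
U(268)/E(j(6, 19)) = (563 - 1*268)/((8/(14/9 + (4/9)*6 + (8/9)*19 + (⅑)*6*19))) = (563 - 268)/((8/(14/9 + 8/3 + 152/9 + 38/3))) = 295/((8/(304/9))) = 295/((8*(9/304))) = 295/(9/38) = 295*(38/9) = 11210/9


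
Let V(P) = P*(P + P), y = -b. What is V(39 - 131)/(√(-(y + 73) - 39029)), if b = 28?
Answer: -8464*I*√39074/19537 ≈ -85.637*I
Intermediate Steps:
y = -28 (y = -1*28 = -28)
V(P) = 2*P² (V(P) = P*(2*P) = 2*P²)
V(39 - 131)/(√(-(y + 73) - 39029)) = (2*(39 - 131)²)/(√(-(-28 + 73) - 39029)) = (2*(-92)²)/(√(-1*45 - 39029)) = (2*8464)/(√(-45 - 39029)) = 16928/(√(-39074)) = 16928/((I*√39074)) = 16928*(-I*√39074/39074) = -8464*I*√39074/19537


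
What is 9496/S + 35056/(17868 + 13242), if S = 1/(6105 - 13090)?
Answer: -1031756288272/15555 ≈ -6.6330e+7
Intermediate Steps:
S = -1/6985 (S = 1/(-6985) = -1/6985 ≈ -0.00014316)
9496/S + 35056/(17868 + 13242) = 9496/(-1/6985) + 35056/(17868 + 13242) = 9496*(-6985) + 35056/31110 = -66329560 + 35056*(1/31110) = -66329560 + 17528/15555 = -1031756288272/15555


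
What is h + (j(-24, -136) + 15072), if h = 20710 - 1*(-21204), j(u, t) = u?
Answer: 56962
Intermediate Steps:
h = 41914 (h = 20710 + 21204 = 41914)
h + (j(-24, -136) + 15072) = 41914 + (-24 + 15072) = 41914 + 15048 = 56962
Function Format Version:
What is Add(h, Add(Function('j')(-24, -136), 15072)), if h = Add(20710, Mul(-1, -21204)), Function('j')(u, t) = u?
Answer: 56962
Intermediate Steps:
h = 41914 (h = Add(20710, 21204) = 41914)
Add(h, Add(Function('j')(-24, -136), 15072)) = Add(41914, Add(-24, 15072)) = Add(41914, 15048) = 56962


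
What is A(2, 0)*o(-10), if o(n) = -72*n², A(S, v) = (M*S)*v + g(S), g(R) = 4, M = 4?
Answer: -28800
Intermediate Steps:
A(S, v) = 4 + 4*S*v (A(S, v) = (4*S)*v + 4 = 4*S*v + 4 = 4 + 4*S*v)
A(2, 0)*o(-10) = (4 + 4*2*0)*(-72*(-10)²) = (4 + 0)*(-72*100) = 4*(-7200) = -28800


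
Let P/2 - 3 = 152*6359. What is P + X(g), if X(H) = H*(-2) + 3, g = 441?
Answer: 1932263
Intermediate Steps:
X(H) = 3 - 2*H (X(H) = -2*H + 3 = 3 - 2*H)
P = 1933142 (P = 6 + 2*(152*6359) = 6 + 2*966568 = 6 + 1933136 = 1933142)
P + X(g) = 1933142 + (3 - 2*441) = 1933142 + (3 - 882) = 1933142 - 879 = 1932263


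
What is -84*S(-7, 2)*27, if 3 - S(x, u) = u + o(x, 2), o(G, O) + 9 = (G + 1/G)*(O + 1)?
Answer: -71280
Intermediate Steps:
o(G, O) = -9 + (1 + O)*(G + 1/G) (o(G, O) = -9 + (G + 1/G)*(O + 1) = -9 + (G + 1/G)*(1 + O) = -9 + (1 + O)*(G + 1/G))
S(x, u) = 3 - u - (3 + x*(-9 + 3*x))/x (S(x, u) = 3 - (u + (1 + 2 + x*(-9 + x + x*2))/x) = 3 - (u + (1 + 2 + x*(-9 + x + 2*x))/x) = 3 - (u + (1 + 2 + x*(-9 + 3*x))/x) = 3 - (u + (3 + x*(-9 + 3*x))/x) = 3 + (-u - (3 + x*(-9 + 3*x))/x) = 3 - u - (3 + x*(-9 + 3*x))/x)
-84*S(-7, 2)*27 = -84*(12 - 1*2 - 3*(-7) - 3/(-7))*27 = -84*(12 - 2 + 21 - 3*(-1/7))*27 = -84*(12 - 2 + 21 + 3/7)*27 = -84*220/7*27 = -2640*27 = -71280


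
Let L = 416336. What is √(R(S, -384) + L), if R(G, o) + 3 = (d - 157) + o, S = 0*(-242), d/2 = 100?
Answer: 2*√103998 ≈ 644.97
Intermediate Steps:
d = 200 (d = 2*100 = 200)
S = 0
R(G, o) = 40 + o (R(G, o) = -3 + ((200 - 157) + o) = -3 + (43 + o) = 40 + o)
√(R(S, -384) + L) = √((40 - 384) + 416336) = √(-344 + 416336) = √415992 = 2*√103998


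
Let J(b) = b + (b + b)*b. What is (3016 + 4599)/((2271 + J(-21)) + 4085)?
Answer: 7615/7217 ≈ 1.0551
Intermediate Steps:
J(b) = b + 2*b**2 (J(b) = b + (2*b)*b = b + 2*b**2)
(3016 + 4599)/((2271 + J(-21)) + 4085) = (3016 + 4599)/((2271 - 21*(1 + 2*(-21))) + 4085) = 7615/((2271 - 21*(1 - 42)) + 4085) = 7615/((2271 - 21*(-41)) + 4085) = 7615/((2271 + 861) + 4085) = 7615/(3132 + 4085) = 7615/7217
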